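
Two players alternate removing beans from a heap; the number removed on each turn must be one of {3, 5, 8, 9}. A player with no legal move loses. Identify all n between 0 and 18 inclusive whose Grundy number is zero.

G(0) = 0
G(1) = mex{} = 0
G(2) = mex{} = 0
G(3) = mex{0} = 1
G(4) = mex{0} = 1
G(5) = mex{0,0} = 1
G(6) = mex{1,0} = 2
G(7) = mex{1,0} = 2
G(8) = mex{1,1,0} = 2
G(9) = mex{2,1,0,0} = 3
G(10) = mex{2,1,0,0} = 3
G(11) = mex{2,2,1,0} = 3
G(12) = mex{3,2,1,1} = 0
G(13) = mex{3,2,1,1} = 0
G(14) = mex{3,3,2,1} = 0
G(15) = mex{0,3,2,2} = 1
G(16) = mex{0,3,2,2} = 1
G(17) = mex{0,0,3,2} = 1
G(18) = mex{1,0,3,3} = 2
P-positions are exactly the n with G(n) = 0.

0, 1, 2, 12, 13, 14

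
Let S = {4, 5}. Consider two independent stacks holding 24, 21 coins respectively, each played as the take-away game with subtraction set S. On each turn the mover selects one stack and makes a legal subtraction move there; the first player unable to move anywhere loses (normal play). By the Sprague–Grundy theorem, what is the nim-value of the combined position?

1

All stacks use S = {4, 5}:
G(0) = 0
G(1) = mex{} = 0
G(2) = mex{} = 0
G(3) = mex{} = 0
G(4) = mex{0} = 1
G(5) = mex{0,0} = 1
G(6) = mex{0,0} = 1
G(7) = mex{0,0} = 1
G(8) = mex{1,0} = 2
G(9) = mex{1,1} = 0
G(10) = mex{1,1} = 0
G(11) = mex{1,1} = 0
G(12) = mex{2,1} = 0
G(13) = mex{0,2} = 1
G(14) = mex{0,0} = 1
G(15) = mex{0,0} = 1
G(16) = mex{0,0} = 1
G(17) = mex{1,0} = 2
G(18) = mex{1,1} = 0
G(19) = mex{1,1} = 0
G(20) = mex{1,1} = 0
G(21) = mex{2,1} = 0
G(22) = mex{0,2} = 1
G(23) = mex{0,0} = 1
G(24) = mex{0,0} = 1
Stack A: G(24) = 1.
Stack B: G(21) = 0.
Combined Grundy value = 1 ⊕ 0 = 1.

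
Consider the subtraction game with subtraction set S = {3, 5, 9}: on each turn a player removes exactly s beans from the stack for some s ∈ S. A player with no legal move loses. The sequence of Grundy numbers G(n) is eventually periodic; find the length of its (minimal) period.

2

n :  0  1  2  3  4  5  6  7  8  9 10 11 12 13 14 15 16 17 18 19 20 21 22 23 24 25 26
G :  0  0  0  1  1  1  2  2  0  3  3  1  0  2  0  1  0  1  0  1  0  1  0  1  0  1  0
From n = 14 onward G(n+2) = G(n); since this holds over max(S) = 9 consecutive positions the period is 2 (pre-period 14).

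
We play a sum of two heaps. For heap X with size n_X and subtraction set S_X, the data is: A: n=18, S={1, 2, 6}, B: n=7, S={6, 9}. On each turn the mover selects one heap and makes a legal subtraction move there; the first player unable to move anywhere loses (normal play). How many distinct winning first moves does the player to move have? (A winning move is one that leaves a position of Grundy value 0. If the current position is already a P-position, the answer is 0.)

Heap A, S = {1, 2, 6}:
n :  0  1  2  3  4  5  6  7  8  9 10 11 12 13 14 15 16 17 18
G :  0  1  2  0  1  2  3  0  1  2  0  1  2  3  0  1  2  0  1
G_A(18) = 1.
Heap B, S = {6, 9}:
G(0) = 0
G(1) = mex{} = 0
G(2) = mex{} = 0
G(3) = mex{} = 0
G(4) = mex{} = 0
G(5) = mex{} = 0
G(6) = mex{0} = 1
G(7) = mex{0} = 1
G_B(7) = 1.
Combined Grundy value = 1 ⊕ 1 = 0.
A winning move leaves total XOR = 0, i.e. changes one component's Grundy value g to g ⊕ X where X is the current total.
Heap A: target g' = 1⊕0 = 1, but every legal move changes the Grundy value (mex property), so 0 moves.
Heap B: target g' = 1⊕0 = 1, but every legal move changes the Grundy value (mex property), so 0 moves.

0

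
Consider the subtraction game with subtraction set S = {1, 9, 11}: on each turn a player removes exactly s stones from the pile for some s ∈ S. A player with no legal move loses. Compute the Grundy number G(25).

G(0) = 0
G(1) = mex{0} = 1
G(2) = mex{1} = 0
G(3) = mex{0} = 1
G(4) = mex{1} = 0
G(5) = mex{0} = 1
G(6) = mex{1} = 0
G(7) = mex{0} = 1
G(8) = mex{1} = 0
G(9) = mex{0,0} = 1
G(10) = mex{1,1} = 0
G(11) = mex{0,0,0} = 1
G(12) = mex{1,1,1} = 0
G(13) = mex{0,0,0} = 1
G(14) = mex{1,1,1} = 0
G(15) = mex{0,0,0} = 1
G(16) = mex{1,1,1} = 0
G(17) = mex{0,0,0} = 1
G(18) = mex{1,1,1} = 0
G(19) = mex{0,0,0} = 1
G(20) = mex{1,1,1} = 0
G(21) = mex{0,0,0} = 1
G(22) = mex{1,1,1} = 0
G(23) = mex{0,0,0} = 1
G(24) = mex{1,1,1} = 0
G(25) = mex{0,0,0} = 1

1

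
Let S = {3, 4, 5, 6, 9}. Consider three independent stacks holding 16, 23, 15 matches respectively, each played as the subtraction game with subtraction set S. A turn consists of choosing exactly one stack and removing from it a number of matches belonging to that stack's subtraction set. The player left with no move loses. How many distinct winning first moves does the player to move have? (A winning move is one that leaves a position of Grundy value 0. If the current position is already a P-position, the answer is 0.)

All stacks use S = {3, 4, 5, 6, 9}:
n :  0  1  2  3  4  5  6  7  8  9 10 11 12 13 14 15 16 17 18 19 20 21 22 23
G :  0  0  0  1  1  1  2  2  2  3  3  3  0  0  0  1  1  1  2  2  2  3  3  3
Stack A: G(16) = 1.
Stack B: G(23) = 3.
Stack C: G(15) = 1.
Combined Grundy value = 1 ⊕ 3 ⊕ 1 = 3.
A winning move leaves total XOR = 0, i.e. changes one component's Grundy value g to g ⊕ X where X is the current total.
Stack A: need g' = 1⊕3 = 2. Options: 16−3→G=0, 16−4→G=0, 16−5→G=3, 16−6→G=3, 16−9→G=2. Hits: 1.
Stack B: need g' = 3⊕3 = 0. Options: 23−3→G=2, 23−4→G=2, 23−5→G=2, 23−6→G=1, 23−9→G=0. Hits: 1.
Stack C: need g' = 1⊕3 = 2. Options: 15−3→G=0, 15−4→G=3, 15−5→G=3, 15−6→G=3, 15−9→G=2. Hits: 1.

3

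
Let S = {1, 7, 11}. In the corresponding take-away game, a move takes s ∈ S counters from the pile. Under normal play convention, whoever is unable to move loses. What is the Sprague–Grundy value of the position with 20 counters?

0

n :  0  1  2  3  4  5  6  7  8  9 10 11 12 13 14 15 16 17 18 19 20
G :  0  1  0  1  0  1  0  1  0  1  0  1  0  1  0  1  0  1  0  1  0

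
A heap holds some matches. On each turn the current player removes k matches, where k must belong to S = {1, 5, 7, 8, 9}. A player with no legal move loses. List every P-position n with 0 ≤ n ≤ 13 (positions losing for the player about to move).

G(0) = 0
G(1) = mex{0} = 1
G(2) = mex{1} = 0
G(3) = mex{0} = 1
G(4) = mex{1} = 0
G(5) = mex{0,0} = 1
G(6) = mex{1,1} = 0
G(7) = mex{0,0,0} = 1
G(8) = mex{1,1,1,0} = 2
G(9) = mex{2,0,0,1,0} = 3
G(10) = mex{3,1,1,0,1} = 2
G(11) = mex{2,0,0,1,0} = 3
G(12) = mex{3,1,1,0,1} = 2
G(13) = mex{2,2,0,1,0} = 3
P-positions are exactly the n with G(n) = 0.

0, 2, 4, 6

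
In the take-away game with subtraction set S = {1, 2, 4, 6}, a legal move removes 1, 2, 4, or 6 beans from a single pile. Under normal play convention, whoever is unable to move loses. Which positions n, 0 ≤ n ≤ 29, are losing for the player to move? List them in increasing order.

0, 3, 8, 11, 16, 19, 24, 27

n :  0  1  2  3  4  5  6  7  8  9 10 11 12 13 14 15 16 17 18 19 20 21 22 23 24 25 26 27 28 29
G :  0  1  2  0  1  2  3  4  0  1  2  0  1  2  3  4  0  1  2  0  1  2  3  4  0  1  2  0  1  2
P-positions are exactly the n with G(n) = 0.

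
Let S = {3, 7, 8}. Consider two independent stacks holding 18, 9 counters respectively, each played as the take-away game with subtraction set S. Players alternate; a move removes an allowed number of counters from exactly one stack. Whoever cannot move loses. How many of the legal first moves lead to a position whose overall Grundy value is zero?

All stacks use S = {3, 7, 8}:
n :  0  1  2  3  4  5  6  7  8  9 10 11 12 13 14 15 16 17 18
G :  0  0  0  1  1  1  0  2  2  1  3  0  0  2  1  1  0  0  2
Stack A: G(18) = 2.
Stack B: G(9) = 1.
Combined Grundy value = 2 ⊕ 1 = 3.
A winning move leaves total XOR = 0, i.e. changes one component's Grundy value g to g ⊕ X where X is the current total.
Stack A: need g' = 2⊕3 = 1. Options: 18−3→G=1, 18−7→G=0, 18−8→G=3. Hits: 1.
Stack B: need g' = 1⊕3 = 2. Options: 9−3→G=0, 9−7→G=0, 9−8→G=0. Hits: 0.

1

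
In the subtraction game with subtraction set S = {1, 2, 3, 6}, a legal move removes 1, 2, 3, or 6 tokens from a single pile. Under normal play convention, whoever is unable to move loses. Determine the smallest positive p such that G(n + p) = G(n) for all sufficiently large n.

4

G(0) = 0
G(1) = mex{0} = 1
G(2) = mex{1,0} = 2
G(3) = mex{2,1,0} = 3
G(4) = mex{3,2,1} = 0
G(5) = mex{0,3,2} = 1
G(6) = mex{1,0,3,0} = 2
G(7) = mex{2,1,0,1} = 3
G(8) = mex{3,2,1,2} = 0
G(9) = mex{0,3,2,3} = 1
G(10) = mex{1,0,3,0} = 2
G(11) = mex{2,1,0,1} = 3
G(12) = mex{3,2,1,2} = 0
G(13) = mex{0,3,2,3} = 1
G(14) = mex{1,0,3,0} = 2
G(n+4) = G(n) holds for n = 0,…,5 (a full window of length max(S) = 6), so the sequence is purely periodic with period 4.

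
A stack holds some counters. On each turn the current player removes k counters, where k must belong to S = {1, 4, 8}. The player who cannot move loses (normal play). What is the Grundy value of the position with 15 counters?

1

G(0) = 0
G(1) = mex{0} = 1
G(2) = mex{1} = 0
G(3) = mex{0} = 1
G(4) = mex{1,0} = 2
G(5) = mex{2,1} = 0
G(6) = mex{0,0} = 1
G(7) = mex{1,1} = 0
G(8) = mex{0,2,0} = 1
G(9) = mex{1,0,1} = 2
G(10) = mex{2,1,0} = 3
G(11) = mex{3,0,1} = 2
G(12) = mex{2,1,2} = 0
G(13) = mex{0,2,0} = 1
G(14) = mex{1,3,1} = 0
G(15) = mex{0,2,0} = 1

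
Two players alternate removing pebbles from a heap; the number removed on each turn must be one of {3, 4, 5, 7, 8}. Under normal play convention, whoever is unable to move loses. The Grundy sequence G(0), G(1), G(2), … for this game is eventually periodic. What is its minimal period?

n :  0  1  2  3  4  5  6  7  8  9 10 11 12 13 14 15 16 17 18 19 20 21 22 23
G :  0  0  0  1  1  1  2  2  2  3  3  0  0  0  1  1  1  2  2  2  3  3  0  0
G(n+11) = G(n) holds for n = 0,…,7 (a full window of length max(S) = 8), so the sequence is purely periodic with period 11.

11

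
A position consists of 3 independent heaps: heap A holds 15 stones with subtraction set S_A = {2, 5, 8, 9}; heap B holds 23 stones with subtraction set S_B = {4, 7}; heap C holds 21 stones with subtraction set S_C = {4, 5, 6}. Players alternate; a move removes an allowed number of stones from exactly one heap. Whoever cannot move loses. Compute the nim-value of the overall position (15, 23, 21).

2

Heap A, S = {2, 5, 8, 9}:
G(0) = 0
G(1) = mex{} = 0
G(2) = mex{0} = 1
G(3) = mex{0} = 1
G(4) = mex{1} = 0
G(5) = mex{1,0} = 2
G(6) = mex{0,0} = 1
G(7) = mex{2,1} = 0
G(8) = mex{1,1,0} = 2
G(9) = mex{0,0,0,0} = 1
G(10) = mex{2,2,1,0} = 3
G(11) = mex{1,1,1,1} = 0
G(12) = mex{3,0,0,1} = 2
G(13) = mex{0,2,2,0} = 1
G(14) = mex{2,1,1,2} = 0
G(15) = mex{1,3,0,1} = 2
G_A(15) = 2.
Heap B, S = {4, 7}:
n :  0  1  2  3  4  5  6  7  8  9 10 11 12 13 14 15 16 17 18 19 20 21 22 23
G :  0  0  0  0  1  1  1  1  2  2  2  0  0  0  0  1  1  1  1  2  2  2  0  0
G_B(23) = 0.
Heap C, S = {4, 5, 6}:
n :  0  1  2  3  4  5  6  7  8  9 10 11 12 13 14 15 16 17 18 19 20 21
G :  0  0  0  0  1  1  1  1  2  2  0  0  0  0  1  1  1  1  2  2  0  0
G_C(21) = 0.
Combined Grundy value = 2 ⊕ 0 ⊕ 0 = 2.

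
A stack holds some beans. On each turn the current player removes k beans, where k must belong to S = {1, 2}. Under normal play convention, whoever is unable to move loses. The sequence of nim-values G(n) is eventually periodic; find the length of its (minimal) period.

3

G(0) = 0
G(1) = mex{0} = 1
G(2) = mex{1,0} = 2
G(3) = mex{2,1} = 0
G(4) = mex{0,2} = 1
G(5) = mex{1,0} = 2
G(6) = mex{2,1} = 0
G(7) = mex{0,2} = 1
G(8) = mex{1,0} = 2
G(9) = mex{2,1} = 0
G(10) = mex{0,2} = 1
G(11) = mex{1,0} = 2
G(12) = mex{2,1} = 0
G(13) = mex{0,2} = 1
G(14) = mex{1,0} = 2
G(n+3) = G(n) holds for n = 0,…,1 (a full window of length max(S) = 2), so the sequence is purely periodic with period 3.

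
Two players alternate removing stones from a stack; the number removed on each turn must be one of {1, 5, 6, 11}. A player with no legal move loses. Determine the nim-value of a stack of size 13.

n :  0  1  2  3  4  5  6  7  8  9 10 11 12 13
G :  0  1  0  1  0  1  2  3  2  3  2  3  0  1

1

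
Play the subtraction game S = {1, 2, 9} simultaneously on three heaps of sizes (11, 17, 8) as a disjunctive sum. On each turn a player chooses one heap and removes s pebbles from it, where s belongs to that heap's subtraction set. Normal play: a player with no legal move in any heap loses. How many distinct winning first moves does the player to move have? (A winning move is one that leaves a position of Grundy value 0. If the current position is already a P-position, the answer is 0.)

2

All heaps use S = {1, 2, 9}:
G(0) = 0
G(1) = mex{0} = 1
G(2) = mex{1,0} = 2
G(3) = mex{2,1} = 0
G(4) = mex{0,2} = 1
G(5) = mex{1,0} = 2
G(6) = mex{2,1} = 0
G(7) = mex{0,2} = 1
G(8) = mex{1,0} = 2
G(9) = mex{2,1,0} = 3
G(10) = mex{3,2,1} = 0
G(11) = mex{0,3,2} = 1
G(12) = mex{1,0,0} = 2
G(13) = mex{2,1,1} = 0
G(14) = mex{0,2,2} = 1
G(15) = mex{1,0,0} = 2
G(16) = mex{2,1,1} = 0
G(17) = mex{0,2,2} = 1
Heap A: G(11) = 1.
Heap B: G(17) = 1.
Heap C: G(8) = 2.
Combined Grundy value = 1 ⊕ 1 ⊕ 2 = 2.
A winning move leaves total XOR = 0, i.e. changes one component's Grundy value g to g ⊕ X where X is the current total.
Heap A: need g' = 1⊕2 = 3. Options: 11−1→G=0, 11−2→G=3, 11−9→G=2. Hits: 1.
Heap B: need g' = 1⊕2 = 3. Options: 17−1→G=0, 17−2→G=2, 17−9→G=2. Hits: 0.
Heap C: need g' = 2⊕2 = 0. Options: 8−1→G=1, 8−2→G=0. Hits: 1.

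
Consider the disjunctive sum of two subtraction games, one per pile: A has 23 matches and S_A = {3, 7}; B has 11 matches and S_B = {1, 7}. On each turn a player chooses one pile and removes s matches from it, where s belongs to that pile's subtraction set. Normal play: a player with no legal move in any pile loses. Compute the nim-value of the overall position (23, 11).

0

Pile A, S = {3, 7}:
G(0) = 0
G(1) = mex{} = 0
G(2) = mex{} = 0
G(3) = mex{0} = 1
G(4) = mex{0} = 1
G(5) = mex{0} = 1
G(6) = mex{1} = 0
G(7) = mex{1,0} = 2
G(8) = mex{1,0} = 2
G(9) = mex{0,0} = 1
G(10) = mex{2,1} = 0
G(11) = mex{2,1} = 0
G(12) = mex{1,1} = 0
G(13) = mex{0,0} = 1
G(14) = mex{0,2} = 1
G(15) = mex{0,2} = 1
G(16) = mex{1,1} = 0
G(17) = mex{1,0} = 2
G(18) = mex{1,0} = 2
G(19) = mex{0,0} = 1
G(20) = mex{2,1} = 0
G(21) = mex{2,1} = 0
G(22) = mex{1,1} = 0
G(23) = mex{0,0} = 1
G_A(23) = 1.
Pile B, S = {1, 7}:
G(0) = 0
G(1) = mex{0} = 1
G(2) = mex{1} = 0
G(3) = mex{0} = 1
G(4) = mex{1} = 0
G(5) = mex{0} = 1
G(6) = mex{1} = 0
G(7) = mex{0,0} = 1
G(8) = mex{1,1} = 0
G(9) = mex{0,0} = 1
G(10) = mex{1,1} = 0
G(11) = mex{0,0} = 1
G_B(11) = 1.
Combined Grundy value = 1 ⊕ 1 = 0.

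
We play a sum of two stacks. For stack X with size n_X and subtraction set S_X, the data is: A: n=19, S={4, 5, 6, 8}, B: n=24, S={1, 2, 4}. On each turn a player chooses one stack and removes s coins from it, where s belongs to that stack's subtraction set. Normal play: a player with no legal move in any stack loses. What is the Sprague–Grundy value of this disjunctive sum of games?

1

Stack A, S = {4, 5, 6, 8}:
G(0) = 0
G(1) = mex{} = 0
G(2) = mex{} = 0
G(3) = mex{} = 0
G(4) = mex{0} = 1
G(5) = mex{0,0} = 1
G(6) = mex{0,0,0} = 1
G(7) = mex{0,0,0} = 1
G(8) = mex{1,0,0,0} = 2
G(9) = mex{1,1,0,0} = 2
G(10) = mex{1,1,1,0} = 2
G(11) = mex{1,1,1,0} = 2
G(12) = mex{2,1,1,1} = 0
G(13) = mex{2,2,1,1} = 0
G(14) = mex{2,2,2,1} = 0
G(15) = mex{2,2,2,1} = 0
G(16) = mex{0,2,2,2} = 1
G(17) = mex{0,0,2,2} = 1
G(18) = mex{0,0,0,2} = 1
G(19) = mex{0,0,0,2} = 1
G_A(19) = 1.
Stack B, S = {1, 2, 4}:
n :  0  1  2  3  4  5  6  7  8  9 10 11 12 13 14 15 16 17 18 19 20 21 22 23 24
G :  0  1  2  0  1  2  0  1  2  0  1  2  0  1  2  0  1  2  0  1  2  0  1  2  0
G_B(24) = 0.
Combined Grundy value = 1 ⊕ 0 = 1.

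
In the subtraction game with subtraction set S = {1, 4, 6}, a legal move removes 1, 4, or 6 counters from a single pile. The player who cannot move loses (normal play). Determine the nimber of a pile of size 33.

1

G(0) = 0
G(1) = mex{0} = 1
G(2) = mex{1} = 0
G(3) = mex{0} = 1
G(4) = mex{1,0} = 2
G(5) = mex{2,1} = 0
G(6) = mex{0,0,0} = 1
G(7) = mex{1,1,1} = 0
G(8) = mex{0,2,0} = 1
G(9) = mex{1,0,1} = 2
G(10) = mex{2,1,2} = 0
G(11) = mex{0,0,0} = 1
G(12) = mex{1,1,1} = 0
G(13) = mex{0,2,0} = 1
G(14) = mex{1,0,1} = 2
G(15) = mex{2,1,2} = 0
G(16) = mex{0,0,0} = 1
G(17) = mex{1,1,1} = 0
G(18) = mex{0,2,0} = 1
G(19) = mex{1,0,1} = 2
G(20) = mex{2,1,2} = 0
G(21) = mex{0,0,0} = 1
G(22) = mex{1,1,1} = 0
G(23) = mex{0,2,0} = 1
G(24) = mex{1,0,1} = 2
G(25) = mex{2,1,2} = 0
G(26) = mex{0,0,0} = 1
G(27) = mex{1,1,1} = 0
G(28) = mex{0,2,0} = 1
G(29) = mex{1,0,1} = 2
G(30) = mex{2,1,2} = 0
G(31) = mex{0,0,0} = 1
G(32) = mex{1,1,1} = 0
G(33) = mex{0,2,0} = 1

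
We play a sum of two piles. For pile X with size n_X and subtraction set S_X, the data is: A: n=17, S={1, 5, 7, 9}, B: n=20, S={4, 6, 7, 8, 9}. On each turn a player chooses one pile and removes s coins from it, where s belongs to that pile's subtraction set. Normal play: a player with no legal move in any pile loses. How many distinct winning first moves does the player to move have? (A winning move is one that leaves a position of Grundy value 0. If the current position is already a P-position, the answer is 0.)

0

Pile A, S = {1, 5, 7, 9}:
n :  0  1  2  3  4  5  6  7  8  9 10 11 12 13 14 15 16 17
G :  0  1  0  1  0  1  0  1  0  1  0  1  0  1  0  1  0  1
G_A(17) = 1.
Pile B, S = {4, 6, 7, 8, 9}:
n :  0  1  2  3  4  5  6  7  8  9 10 11 12 13 14 15 16 17 18 19 20
G :  0  0  0  0  1  1  1  1  2  2  2  2  3  0  0  0  0  1  1  1  1
G_B(20) = 1.
Combined Grundy value = 1 ⊕ 1 = 0.
A winning move leaves total XOR = 0, i.e. changes one component's Grundy value g to g ⊕ X where X is the current total.
Pile A: target g' = 1⊕0 = 1, but every legal move changes the Grundy value (mex property), so 0 moves.
Pile B: target g' = 1⊕0 = 1, but every legal move changes the Grundy value (mex property), so 0 moves.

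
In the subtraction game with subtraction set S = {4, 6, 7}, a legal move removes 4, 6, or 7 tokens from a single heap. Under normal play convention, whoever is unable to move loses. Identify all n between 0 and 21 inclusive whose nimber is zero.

0, 1, 2, 3, 11, 12, 13, 14

G(0) = 0
G(1) = mex{} = 0
G(2) = mex{} = 0
G(3) = mex{} = 0
G(4) = mex{0} = 1
G(5) = mex{0} = 1
G(6) = mex{0,0} = 1
G(7) = mex{0,0,0} = 1
G(8) = mex{1,0,0} = 2
G(9) = mex{1,0,0} = 2
G(10) = mex{1,1,0} = 2
G(11) = mex{1,1,1} = 0
G(12) = mex{2,1,1} = 0
G(13) = mex{2,1,1} = 0
G(14) = mex{2,2,1} = 0
G(15) = mex{0,2,2} = 1
G(16) = mex{0,2,2} = 1
G(17) = mex{0,0,2} = 1
G(18) = mex{0,0,0} = 1
G(19) = mex{1,0,0} = 2
G(20) = mex{1,0,0} = 2
G(21) = mex{1,1,0} = 2
P-positions are exactly the n with G(n) = 0.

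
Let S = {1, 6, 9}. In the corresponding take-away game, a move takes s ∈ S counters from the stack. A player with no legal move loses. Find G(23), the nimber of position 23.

n :  0  1  2  3  4  5  6  7  8  9 10 11 12 13 14 15 16 17 18 19 20 21 22 23
G :  0  1  0  1  0  1  2  0  1  2  3  2  0  1  0  1  2  0  1  0  1  2  0  1

1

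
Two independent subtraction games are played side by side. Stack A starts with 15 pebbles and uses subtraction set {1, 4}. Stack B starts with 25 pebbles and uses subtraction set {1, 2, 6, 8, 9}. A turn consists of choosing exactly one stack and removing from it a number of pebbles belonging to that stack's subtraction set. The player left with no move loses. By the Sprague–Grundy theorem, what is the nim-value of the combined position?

Stack A, S = {1, 4}:
G(0) = 0
G(1) = mex{0} = 1
G(2) = mex{1} = 0
G(3) = mex{0} = 1
G(4) = mex{1,0} = 2
G(5) = mex{2,1} = 0
G(6) = mex{0,0} = 1
G(7) = mex{1,1} = 0
G(8) = mex{0,2} = 1
G(9) = mex{1,0} = 2
G(10) = mex{2,1} = 0
G(11) = mex{0,0} = 1
G(12) = mex{1,1} = 0
G(13) = mex{0,2} = 1
G(14) = mex{1,0} = 2
G(15) = mex{2,1} = 0
G_A(15) = 0.
Stack B, S = {1, 2, 6, 8, 9}:
G(0) = 0
G(1) = mex{0} = 1
G(2) = mex{1,0} = 2
G(3) = mex{2,1} = 0
G(4) = mex{0,2} = 1
G(5) = mex{1,0} = 2
G(6) = mex{2,1,0} = 3
G(7) = mex{3,2,1} = 0
G(8) = mex{0,3,2,0} = 1
G(9) = mex{1,0,0,1,0} = 2
G(10) = mex{2,1,1,2,1} = 0
G(11) = mex{0,2,2,0,2} = 1
G(12) = mex{1,0,3,1,0} = 2
G(13) = mex{2,1,0,2,1} = 3
G(14) = mex{3,2,1,3,2} = 0
G(15) = mex{0,3,2,0,3} = 1
G(16) = mex{1,0,0,1,0} = 2
G(17) = mex{2,1,1,2,1} = 0
G(18) = mex{0,2,2,0,2} = 1
G(19) = mex{1,0,3,1,0} = 2
G(20) = mex{2,1,0,2,1} = 3
G(21) = mex{3,2,1,3,2} = 0
G(22) = mex{0,3,2,0,3} = 1
G(23) = mex{1,0,0,1,0} = 2
G(24) = mex{2,1,1,2,1} = 0
G(25) = mex{0,2,2,0,2} = 1
G_B(25) = 1.
Combined Grundy value = 0 ⊕ 1 = 1.

1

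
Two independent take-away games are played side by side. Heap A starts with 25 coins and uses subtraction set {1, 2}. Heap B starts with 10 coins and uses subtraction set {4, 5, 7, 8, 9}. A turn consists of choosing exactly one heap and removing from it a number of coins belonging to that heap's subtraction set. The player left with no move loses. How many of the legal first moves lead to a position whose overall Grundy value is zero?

3

Heap A, S = {1, 2}:
n :  0  1  2  3  4  5  6  7  8  9 10 11 12 13 14 15 16 17 18 19 20 21 22 23 24 25
G :  0  1  2  0  1  2  0  1  2  0  1  2  0  1  2  0  1  2  0  1  2  0  1  2  0  1
G_A(25) = 1.
Heap B, S = {4, 5, 7, 8, 9}:
G(0) = 0
G(1) = mex{} = 0
G(2) = mex{} = 0
G(3) = mex{} = 0
G(4) = mex{0} = 1
G(5) = mex{0,0} = 1
G(6) = mex{0,0} = 1
G(7) = mex{0,0,0} = 1
G(8) = mex{1,0,0,0} = 2
G(9) = mex{1,1,0,0,0} = 2
G(10) = mex{1,1,0,0,0} = 2
G_B(10) = 2.
Combined Grundy value = 1 ⊕ 2 = 3.
A winning move leaves total XOR = 0, i.e. changes one component's Grundy value g to g ⊕ X where X is the current total.
Heap A: need g' = 1⊕3 = 2. Options: 25−1→G=0, 25−2→G=2. Hits: 1.
Heap B: need g' = 2⊕3 = 1. Options: 10−4→G=1, 10−5→G=1, 10−7→G=0, 10−8→G=0, 10−9→G=0. Hits: 2.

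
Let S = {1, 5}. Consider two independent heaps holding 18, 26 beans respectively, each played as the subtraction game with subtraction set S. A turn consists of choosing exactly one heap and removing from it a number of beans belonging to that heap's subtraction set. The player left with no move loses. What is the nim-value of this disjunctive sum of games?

0

All heaps use S = {1, 5}:
G(0) = 0
G(1) = mex{0} = 1
G(2) = mex{1} = 0
G(3) = mex{0} = 1
G(4) = mex{1} = 0
G(5) = mex{0,0} = 1
G(6) = mex{1,1} = 0
G(7) = mex{0,0} = 1
G(8) = mex{1,1} = 0
G(9) = mex{0,0} = 1
G(10) = mex{1,1} = 0
G(11) = mex{0,0} = 1
G(12) = mex{1,1} = 0
G(13) = mex{0,0} = 1
G(14) = mex{1,1} = 0
G(15) = mex{0,0} = 1
G(16) = mex{1,1} = 0
G(17) = mex{0,0} = 1
G(18) = mex{1,1} = 0
G(19) = mex{0,0} = 1
G(20) = mex{1,1} = 0
G(21) = mex{0,0} = 1
G(22) = mex{1,1} = 0
G(23) = mex{0,0} = 1
G(24) = mex{1,1} = 0
G(25) = mex{0,0} = 1
G(26) = mex{1,1} = 0
Heap A: G(18) = 0.
Heap B: G(26) = 0.
Combined Grundy value = 0 ⊕ 0 = 0.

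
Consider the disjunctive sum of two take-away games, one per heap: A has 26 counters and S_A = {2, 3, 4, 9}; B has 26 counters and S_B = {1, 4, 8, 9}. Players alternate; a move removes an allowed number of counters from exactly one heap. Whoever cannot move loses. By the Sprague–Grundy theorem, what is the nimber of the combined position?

3

Heap A, S = {2, 3, 4, 9}:
n :  0  1  2  3  4  5  6  7  8  9 10 11 12 13 14 15 16 17 18 19 20 21 22 23 24 25 26
G :  0  0  1  1  2  2  0  0  1  1  2  2  0  0  1  1  2  2  0  0  1  1  2  2  0  0  1
G_A(26) = 1.
Heap B, S = {1, 4, 8, 9}:
G(0) = 0
G(1) = mex{0} = 1
G(2) = mex{1} = 0
G(3) = mex{0} = 1
G(4) = mex{1,0} = 2
G(5) = mex{2,1} = 0
G(6) = mex{0,0} = 1
G(7) = mex{1,1} = 0
G(8) = mex{0,2,0} = 1
G(9) = mex{1,0,1,0} = 2
G(10) = mex{2,1,0,1} = 3
G(11) = mex{3,0,1,0} = 2
G(12) = mex{2,1,2,1} = 0
G(13) = mex{0,2,0,2} = 1
G(14) = mex{1,3,1,0} = 2
G(15) = mex{2,2,0,1} = 3
G(16) = mex{3,0,1,0} = 2
G(17) = mex{2,1,2,1} = 0
G(18) = mex{0,2,3,2} = 1
G(19) = mex{1,3,2,3} = 0
G(20) = mex{0,2,0,2} = 1
G(21) = mex{1,0,1,0} = 2
G(22) = mex{2,1,2,1} = 0
G(23) = mex{0,0,3,2} = 1
G(24) = mex{1,1,2,3} = 0
G(25) = mex{0,2,0,2} = 1
G(26) = mex{1,0,1,0} = 2
G_B(26) = 2.
Combined Grundy value = 1 ⊕ 2 = 3.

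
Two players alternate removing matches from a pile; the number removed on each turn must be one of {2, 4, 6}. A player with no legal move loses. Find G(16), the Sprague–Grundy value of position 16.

0

n :  0  1  2  3  4  5  6  7  8  9 10 11 12 13 14 15 16
G :  0  0  1  1  2  2  3  3  0  0  1  1  2  2  3  3  0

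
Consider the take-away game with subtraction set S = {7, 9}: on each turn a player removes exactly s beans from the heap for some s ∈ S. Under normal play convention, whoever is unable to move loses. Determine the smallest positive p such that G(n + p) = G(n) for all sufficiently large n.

n :  0  1  2  3  4  5  6  7  8  9 10 11 12 13 14 15 16 17 18 19 20 21 22 23 24 25 26 27 28 29 30 31 32 33
G :  0  0  0  0  0  0  0  1  1  1  1  1  1  1  2  2  0  0  0  0  0  0  0  1  1  1  1  1  1  1  2  2  0  0
G(n+16) = G(n) holds for n = 0,…,8 (a full window of length max(S) = 9), so the sequence is purely periodic with period 16.

16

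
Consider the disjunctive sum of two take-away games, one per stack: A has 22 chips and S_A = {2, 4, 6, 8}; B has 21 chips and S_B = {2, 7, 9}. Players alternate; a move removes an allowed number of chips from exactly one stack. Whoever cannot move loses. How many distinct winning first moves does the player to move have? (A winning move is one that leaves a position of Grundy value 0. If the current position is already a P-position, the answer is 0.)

Stack A, S = {2, 4, 6, 8}:
n :  0  1  2  3  4  5  6  7  8  9 10 11 12 13 14 15 16 17 18 19 20 21 22
G :  0  0  1  1  2  2  3  3  4  4  0  0  1  1  2  2  3  3  4  4  0  0  1
G_A(22) = 1.
Stack B, S = {2, 7, 9}:
G(0) = 0
G(1) = mex{} = 0
G(2) = mex{0} = 1
G(3) = mex{0} = 1
G(4) = mex{1} = 0
G(5) = mex{1} = 0
G(6) = mex{0} = 1
G(7) = mex{0,0} = 1
G(8) = mex{1,0} = 2
G(9) = mex{1,1,0} = 2
G(10) = mex{2,1,0} = 3
G(11) = mex{2,0,1} = 3
G(12) = mex{3,0,1} = 2
G(13) = mex{3,1,0} = 2
G(14) = mex{2,1,0} = 3
G(15) = mex{2,2,1} = 0
G(16) = mex{3,2,1} = 0
G(17) = mex{0,3,2} = 1
G(18) = mex{0,3,2} = 1
G(19) = mex{1,2,3} = 0
G(20) = mex{1,2,3} = 0
G(21) = mex{0,3,2} = 1
G_B(21) = 1.
Combined Grundy value = 1 ⊕ 1 = 0.
A winning move leaves total XOR = 0, i.e. changes one component's Grundy value g to g ⊕ X where X is the current total.
Stack A: target g' = 1⊕0 = 1, but every legal move changes the Grundy value (mex property), so 0 moves.
Stack B: target g' = 1⊕0 = 1, but every legal move changes the Grundy value (mex property), so 0 moves.

0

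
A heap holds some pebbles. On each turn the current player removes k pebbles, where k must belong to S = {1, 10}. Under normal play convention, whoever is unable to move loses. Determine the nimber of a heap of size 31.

1

n :  0  1  2  3  4  5  6  7  8  9 10 11 12 13 14 15 16 17 18 19 20 21 22 23 24 25 26 27 28 29 30 31
G :  0  1  0  1  0  1  0  1  0  1  2  0  1  0  1  0  1  0  1  0  1  2  0  1  0  1  0  1  0  1  0  1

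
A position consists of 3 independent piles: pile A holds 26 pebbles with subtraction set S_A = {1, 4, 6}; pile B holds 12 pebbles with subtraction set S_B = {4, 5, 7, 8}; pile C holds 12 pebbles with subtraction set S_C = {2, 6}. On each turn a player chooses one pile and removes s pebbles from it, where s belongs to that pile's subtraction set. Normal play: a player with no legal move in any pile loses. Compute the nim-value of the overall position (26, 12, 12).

Pile A, S = {1, 4, 6}:
n :  0  1  2  3  4  5  6  7  8  9 10 11 12 13 14 15 16 17 18 19 20 21 22 23 24 25 26
G :  0  1  0  1  2  0  1  0  1  2  0  1  0  1  2  0  1  0  1  2  0  1  0  1  2  0  1
G_A(26) = 1.
Pile B, S = {4, 5, 7, 8}:
G(0) = 0
G(1) = mex{} = 0
G(2) = mex{} = 0
G(3) = mex{} = 0
G(4) = mex{0} = 1
G(5) = mex{0,0} = 1
G(6) = mex{0,0} = 1
G(7) = mex{0,0,0} = 1
G(8) = mex{1,0,0,0} = 2
G(9) = mex{1,1,0,0} = 2
G(10) = mex{1,1,0,0} = 2
G(11) = mex{1,1,1,0} = 2
G(12) = mex{2,1,1,1} = 0
G_B(12) = 0.
Pile C, S = {2, 6}:
G(0) = 0
G(1) = mex{} = 0
G(2) = mex{0} = 1
G(3) = mex{0} = 1
G(4) = mex{1} = 0
G(5) = mex{1} = 0
G(6) = mex{0,0} = 1
G(7) = mex{0,0} = 1
G(8) = mex{1,1} = 0
G(9) = mex{1,1} = 0
G(10) = mex{0,0} = 1
G(11) = mex{0,0} = 1
G(12) = mex{1,1} = 0
G_C(12) = 0.
Combined Grundy value = 1 ⊕ 0 ⊕ 0 = 1.

1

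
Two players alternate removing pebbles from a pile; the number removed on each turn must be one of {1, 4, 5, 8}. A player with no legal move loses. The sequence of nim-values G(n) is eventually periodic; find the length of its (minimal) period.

9

G(0) = 0
G(1) = mex{0} = 1
G(2) = mex{1} = 0
G(3) = mex{0} = 1
G(4) = mex{1,0} = 2
G(5) = mex{2,1,0} = 3
G(6) = mex{3,0,1} = 2
G(7) = mex{2,1,0} = 3
G(8) = mex{3,2,1,0} = 4
G(9) = mex{4,3,2,1} = 0
G(10) = mex{0,2,3,0} = 1
G(11) = mex{1,3,2,1} = 0
G(12) = mex{0,4,3,2} = 1
G(13) = mex{1,0,4,3} = 2
G(14) = mex{2,1,0,2} = 3
G(15) = mex{3,0,1,3} = 2
G(16) = mex{2,1,0,4} = 3
G(17) = mex{3,2,1,0} = 4
G(18) = mex{4,3,2,1} = 0
G(19) = mex{0,2,3,0} = 1
G(n+9) = G(n) holds for n = 0,…,7 (a full window of length max(S) = 8), so the sequence is purely periodic with period 9.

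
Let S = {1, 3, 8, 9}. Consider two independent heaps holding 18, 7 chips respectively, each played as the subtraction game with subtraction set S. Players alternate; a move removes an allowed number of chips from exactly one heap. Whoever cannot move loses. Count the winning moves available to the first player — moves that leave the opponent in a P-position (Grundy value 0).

3

All heaps use S = {1, 3, 8, 9}:
G(0) = 0
G(1) = mex{0} = 1
G(2) = mex{1} = 0
G(3) = mex{0,0} = 1
G(4) = mex{1,1} = 0
G(5) = mex{0,0} = 1
G(6) = mex{1,1} = 0
G(7) = mex{0,0} = 1
G(8) = mex{1,1,0} = 2
G(9) = mex{2,0,1,0} = 3
G(10) = mex{3,1,0,1} = 2
G(11) = mex{2,2,1,0} = 3
G(12) = mex{3,3,0,1} = 2
G(13) = mex{2,2,1,0} = 3
G(14) = mex{3,3,0,1} = 2
G(15) = mex{2,2,1,0} = 3
G(16) = mex{3,3,2,1} = 0
G(17) = mex{0,2,3,2} = 1
G(18) = mex{1,3,2,3} = 0
Heap A: G(18) = 0.
Heap B: G(7) = 1.
Combined Grundy value = 0 ⊕ 1 = 1.
A winning move leaves total XOR = 0, i.e. changes one component's Grundy value g to g ⊕ X where X is the current total.
Heap A: need g' = 0⊕1 = 1. Options: 18−1→G=1, 18−3→G=3, 18−8→G=2, 18−9→G=3. Hits: 1.
Heap B: need g' = 1⊕1 = 0. Options: 7−1→G=0, 7−3→G=0. Hits: 2.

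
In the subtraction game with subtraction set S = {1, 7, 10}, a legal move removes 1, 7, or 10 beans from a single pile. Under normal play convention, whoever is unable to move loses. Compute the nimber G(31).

2

G(0) = 0
G(1) = mex{0} = 1
G(2) = mex{1} = 0
G(3) = mex{0} = 1
G(4) = mex{1} = 0
G(5) = mex{0} = 1
G(6) = mex{1} = 0
G(7) = mex{0,0} = 1
G(8) = mex{1,1} = 0
G(9) = mex{0,0} = 1
G(10) = mex{1,1,0} = 2
G(11) = mex{2,0,1} = 3
G(12) = mex{3,1,0} = 2
G(13) = mex{2,0,1} = 3
G(14) = mex{3,1,0} = 2
G(15) = mex{2,0,1} = 3
G(16) = mex{3,1,0} = 2
G(17) = mex{2,2,1} = 0
G(18) = mex{0,3,0} = 1
G(19) = mex{1,2,1} = 0
G(20) = mex{0,3,2} = 1
G(21) = mex{1,2,3} = 0
G(22) = mex{0,3,2} = 1
G(23) = mex{1,2,3} = 0
G(24) = mex{0,0,2} = 1
G(25) = mex{1,1,3} = 0
G(26) = mex{0,0,2} = 1
G(27) = mex{1,1,0} = 2
G(28) = mex{2,0,1} = 3
G(29) = mex{3,1,0} = 2
G(30) = mex{2,0,1} = 3
G(31) = mex{3,1,0} = 2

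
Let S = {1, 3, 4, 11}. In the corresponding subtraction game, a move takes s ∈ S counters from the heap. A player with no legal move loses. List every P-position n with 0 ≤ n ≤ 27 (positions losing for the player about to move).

0, 2, 7, 9, 14, 16, 21, 23

n :  0  1  2  3  4  5  6  7  8  9 10 11 12 13 14 15 16 17 18 19 20 21 22 23 24 25 26 27
G :  0  1  0  1  2  3  2  0  1  0  1  2  3  2  0  1  0  1  2  3  2  0  1  0  1  2  3  2
P-positions are exactly the n with G(n) = 0.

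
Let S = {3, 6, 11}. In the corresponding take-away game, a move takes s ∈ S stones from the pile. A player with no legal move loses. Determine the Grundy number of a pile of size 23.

0

G(0) = 0
G(1) = mex{} = 0
G(2) = mex{} = 0
G(3) = mex{0} = 1
G(4) = mex{0} = 1
G(5) = mex{0} = 1
G(6) = mex{1,0} = 2
G(7) = mex{1,0} = 2
G(8) = mex{1,0} = 2
G(9) = mex{2,1} = 0
G(10) = mex{2,1} = 0
G(11) = mex{2,1,0} = 3
G(12) = mex{0,2,0} = 1
G(13) = mex{0,2,0} = 1
G(14) = mex{3,2,1} = 0
G(15) = mex{1,0,1} = 2
G(16) = mex{1,0,1} = 2
G(17) = mex{0,3,2} = 1
G(18) = mex{2,1,2} = 0
G(19) = mex{2,1,2} = 0
G(20) = mex{1,0,0} = 2
G(21) = mex{0,2,0} = 1
G(22) = mex{0,2,3} = 1
G(23) = mex{2,1,1} = 0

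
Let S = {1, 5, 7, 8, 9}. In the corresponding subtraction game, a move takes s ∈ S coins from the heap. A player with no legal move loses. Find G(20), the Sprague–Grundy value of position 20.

G(0) = 0
G(1) = mex{0} = 1
G(2) = mex{1} = 0
G(3) = mex{0} = 1
G(4) = mex{1} = 0
G(5) = mex{0,0} = 1
G(6) = mex{1,1} = 0
G(7) = mex{0,0,0} = 1
G(8) = mex{1,1,1,0} = 2
G(9) = mex{2,0,0,1,0} = 3
G(10) = mex{3,1,1,0,1} = 2
G(11) = mex{2,0,0,1,0} = 3
G(12) = mex{3,1,1,0,1} = 2
G(13) = mex{2,2,0,1,0} = 3
G(14) = mex{3,3,1,0,1} = 2
G(15) = mex{2,2,2,1,0} = 3
G(16) = mex{3,3,3,2,1} = 0
G(17) = mex{0,2,2,3,2} = 1
G(18) = mex{1,3,3,2,3} = 0
G(19) = mex{0,2,2,3,2} = 1
G(20) = mex{1,3,3,2,3} = 0

0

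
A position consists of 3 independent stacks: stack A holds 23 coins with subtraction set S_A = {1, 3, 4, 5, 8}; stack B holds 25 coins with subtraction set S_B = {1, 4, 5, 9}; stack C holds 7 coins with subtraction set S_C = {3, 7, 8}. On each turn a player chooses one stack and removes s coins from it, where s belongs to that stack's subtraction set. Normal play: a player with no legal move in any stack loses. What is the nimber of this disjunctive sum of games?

0

Stack A, S = {1, 3, 4, 5, 8}:
n :  0  1  2  3  4  5  6  7  8  9 10 11 12 13 14 15 16 17 18 19 20 21 22 23
G :  0  1  0  1  2  3  2  3  4  0  1  0  1  2  3  2  3  4  0  1  0  1  2  3
G_A(23) = 3.
Stack B, S = {1, 4, 5, 9}:
G(0) = 0
G(1) = mex{0} = 1
G(2) = mex{1} = 0
G(3) = mex{0} = 1
G(4) = mex{1,0} = 2
G(5) = mex{2,1,0} = 3
G(6) = mex{3,0,1} = 2
G(7) = mex{2,1,0} = 3
G(8) = mex{3,2,1} = 0
G(9) = mex{0,3,2,0} = 1
G(10) = mex{1,2,3,1} = 0
G(11) = mex{0,3,2,0} = 1
G(12) = mex{1,0,3,1} = 2
G(13) = mex{2,1,0,2} = 3
G(14) = mex{3,0,1,3} = 2
G(15) = mex{2,1,0,2} = 3
G(16) = mex{3,2,1,3} = 0
G(17) = mex{0,3,2,0} = 1
G(18) = mex{1,2,3,1} = 0
G(19) = mex{0,3,2,0} = 1
G(20) = mex{1,0,3,1} = 2
G(21) = mex{2,1,0,2} = 3
G(22) = mex{3,0,1,3} = 2
G(23) = mex{2,1,0,2} = 3
G(24) = mex{3,2,1,3} = 0
G(25) = mex{0,3,2,0} = 1
G_B(25) = 1.
Stack C, S = {3, 7, 8}:
n : 0 1 2 3 4 5 6 7
G : 0 0 0 1 1 1 0 2
G_C(7) = 2.
Combined Grundy value = 3 ⊕ 1 ⊕ 2 = 0.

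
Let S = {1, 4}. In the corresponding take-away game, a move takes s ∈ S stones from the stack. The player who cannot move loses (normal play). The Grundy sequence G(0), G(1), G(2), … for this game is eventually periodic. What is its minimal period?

n :  0  1  2  3  4  5  6  7  8  9 10 11 12 13 14
G :  0  1  0  1  2  0  1  0  1  2  0  1  0  1  2
G(n+5) = G(n) holds for n = 0,…,3 (a full window of length max(S) = 4), so the sequence is purely periodic with period 5.

5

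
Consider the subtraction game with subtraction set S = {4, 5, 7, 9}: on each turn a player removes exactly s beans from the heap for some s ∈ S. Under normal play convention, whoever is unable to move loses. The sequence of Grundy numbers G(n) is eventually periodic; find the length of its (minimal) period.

13

n :  0  1  2  3  4  5  6  7  8  9 10 11 12 13 14 15 16 17 18 19 20 21 22 23 24 25 26 27
G :  0  0  0  0  1  1  1  1  2  2  2  2  3  0  0  0  0  1  1  1  1  2  2  2  2  3  0  0
G(n+13) = G(n) holds for n = 0,…,8 (a full window of length max(S) = 9), so the sequence is purely periodic with period 13.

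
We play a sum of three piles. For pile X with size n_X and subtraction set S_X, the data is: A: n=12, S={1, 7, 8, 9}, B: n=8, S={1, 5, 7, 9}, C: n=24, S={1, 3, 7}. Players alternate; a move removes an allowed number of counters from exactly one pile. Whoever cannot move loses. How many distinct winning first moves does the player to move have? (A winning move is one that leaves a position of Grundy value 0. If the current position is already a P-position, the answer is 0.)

1

Pile A, S = {1, 7, 8, 9}:
n :  0  1  2  3  4  5  6  7  8  9 10 11 12
G :  0  1  0  1  0  1  0  1  2  3  2  3  2
G_A(12) = 2.
Pile B, S = {1, 5, 7, 9}:
G(0) = 0
G(1) = mex{0} = 1
G(2) = mex{1} = 0
G(3) = mex{0} = 1
G(4) = mex{1} = 0
G(5) = mex{0,0} = 1
G(6) = mex{1,1} = 0
G(7) = mex{0,0,0} = 1
G(8) = mex{1,1,1} = 0
G_B(8) = 0.
Pile C, S = {1, 3, 7}:
G(0) = 0
G(1) = mex{0} = 1
G(2) = mex{1} = 0
G(3) = mex{0,0} = 1
G(4) = mex{1,1} = 0
G(5) = mex{0,0} = 1
G(6) = mex{1,1} = 0
G(7) = mex{0,0,0} = 1
G(8) = mex{1,1,1} = 0
G(9) = mex{0,0,0} = 1
G(10) = mex{1,1,1} = 0
G(11) = mex{0,0,0} = 1
G(12) = mex{1,1,1} = 0
G(13) = mex{0,0,0} = 1
G(14) = mex{1,1,1} = 0
G(15) = mex{0,0,0} = 1
G(16) = mex{1,1,1} = 0
G(17) = mex{0,0,0} = 1
G(18) = mex{1,1,1} = 0
G(19) = mex{0,0,0} = 1
G(20) = mex{1,1,1} = 0
G(21) = mex{0,0,0} = 1
G(22) = mex{1,1,1} = 0
G(23) = mex{0,0,0} = 1
G(24) = mex{1,1,1} = 0
G_C(24) = 0.
Combined Grundy value = 2 ⊕ 0 ⊕ 0 = 2.
A winning move leaves total XOR = 0, i.e. changes one component's Grundy value g to g ⊕ X where X is the current total.
Pile A: need g' = 2⊕2 = 0. Options: 12−1→G=3, 12−7→G=1, 12−8→G=0, 12−9→G=1. Hits: 1.
Pile B: need g' = 0⊕2 = 2. Options: 8−1→G=1, 8−5→G=1, 8−7→G=1. Hits: 0.
Pile C: need g' = 0⊕2 = 2. Options: 24−1→G=1, 24−3→G=1, 24−7→G=1. Hits: 0.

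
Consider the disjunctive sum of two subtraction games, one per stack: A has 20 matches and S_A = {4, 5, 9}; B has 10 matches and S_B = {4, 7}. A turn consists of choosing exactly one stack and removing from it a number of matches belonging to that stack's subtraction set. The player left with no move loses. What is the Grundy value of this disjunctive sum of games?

Stack A, S = {4, 5, 9}:
n :  0  1  2  3  4  5  6  7  8  9 10 11 12 13 14 15 16 17 18 19 20
G :  0  0  0  0  1  1  1  1  2  2  2  2  3  0  0  0  0  1  1  1  1
G_A(20) = 1.
Stack B, S = {4, 7}:
G(0) = 0
G(1) = mex{} = 0
G(2) = mex{} = 0
G(3) = mex{} = 0
G(4) = mex{0} = 1
G(5) = mex{0} = 1
G(6) = mex{0} = 1
G(7) = mex{0,0} = 1
G(8) = mex{1,0} = 2
G(9) = mex{1,0} = 2
G(10) = mex{1,0} = 2
G_B(10) = 2.
Combined Grundy value = 1 ⊕ 2 = 3.

3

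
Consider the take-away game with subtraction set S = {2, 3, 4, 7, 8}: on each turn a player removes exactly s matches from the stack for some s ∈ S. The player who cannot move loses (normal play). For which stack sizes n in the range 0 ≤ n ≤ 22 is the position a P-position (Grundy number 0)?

n :  0  1  2  3  4  5  6  7  8  9 10 11 12 13 14 15 16 17 18 19 20 21 22
G :  0  0  1  1  2  2  0  3  1  4  2  0  0  1  1  2  2  0  3  1  4  2  0
P-positions are exactly the n with G(n) = 0.

0, 1, 6, 11, 12, 17, 22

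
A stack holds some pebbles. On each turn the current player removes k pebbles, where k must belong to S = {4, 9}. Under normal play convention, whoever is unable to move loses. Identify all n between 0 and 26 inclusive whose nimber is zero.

0, 1, 2, 3, 8, 13, 14, 15, 16, 21, 26

n :  0  1  2  3  4  5  6  7  8  9 10 11 12 13 14 15 16 17 18 19 20 21 22 23 24 25 26
G :  0  0  0  0  1  1  1  1  0  2  2  2  1  0  0  0  0  1  1  1  1  0  2  2  2  1  0
P-positions are exactly the n with G(n) = 0.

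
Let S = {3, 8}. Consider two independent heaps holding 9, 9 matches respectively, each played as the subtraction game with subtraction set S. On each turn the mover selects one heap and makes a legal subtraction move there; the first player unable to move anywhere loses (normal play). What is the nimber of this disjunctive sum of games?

All heaps use S = {3, 8}:
n : 0 1 2 3 4 5 6 7 8 9
G : 0 0 0 1 1 1 0 0 2 1
Heap A: G(9) = 1.
Heap B: G(9) = 1.
Combined Grundy value = 1 ⊕ 1 = 0.

0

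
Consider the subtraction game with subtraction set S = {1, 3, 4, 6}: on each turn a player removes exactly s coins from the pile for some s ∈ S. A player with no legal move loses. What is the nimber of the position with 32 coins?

2

G(0) = 0
G(1) = mex{0} = 1
G(2) = mex{1} = 0
G(3) = mex{0,0} = 1
G(4) = mex{1,1,0} = 2
G(5) = mex{2,0,1} = 3
G(6) = mex{3,1,0,0} = 2
G(7) = mex{2,2,1,1} = 0
G(8) = mex{0,3,2,0} = 1
G(9) = mex{1,2,3,1} = 0
G(10) = mex{0,0,2,2} = 1
G(11) = mex{1,1,0,3} = 2
G(12) = mex{2,0,1,2} = 3
G(13) = mex{3,1,0,0} = 2
G(14) = mex{2,2,1,1} = 0
G(15) = mex{0,3,2,0} = 1
G(16) = mex{1,2,3,1} = 0
G(17) = mex{0,0,2,2} = 1
G(18) = mex{1,1,0,3} = 2
G(19) = mex{2,0,1,2} = 3
G(20) = mex{3,1,0,0} = 2
G(21) = mex{2,2,1,1} = 0
G(22) = mex{0,3,2,0} = 1
G(23) = mex{1,2,3,1} = 0
G(24) = mex{0,0,2,2} = 1
G(25) = mex{1,1,0,3} = 2
G(26) = mex{2,0,1,2} = 3
G(27) = mex{3,1,0,0} = 2
G(28) = mex{2,2,1,1} = 0
G(29) = mex{0,3,2,0} = 1
G(30) = mex{1,2,3,1} = 0
G(31) = mex{0,0,2,2} = 1
G(32) = mex{1,1,0,3} = 2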